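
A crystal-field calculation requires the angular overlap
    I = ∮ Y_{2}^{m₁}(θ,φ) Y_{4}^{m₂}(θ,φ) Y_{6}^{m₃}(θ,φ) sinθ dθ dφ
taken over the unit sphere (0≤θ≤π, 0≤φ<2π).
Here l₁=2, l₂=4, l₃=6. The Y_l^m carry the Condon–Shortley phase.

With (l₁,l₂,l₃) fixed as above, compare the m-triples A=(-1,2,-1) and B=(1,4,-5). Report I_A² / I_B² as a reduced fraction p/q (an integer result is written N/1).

l's match ⇒ only the (l;m) 3-j factors differ between A and B.
A: triangle coeff Δ(2,4,6) = 1/6435; Σ_t [0,0]: t=0:+1/8640 = 1/8640; (3j)²=14/1287 [(2 4 6; -1 2 -1)], sign=-1
B: triangle coeff Δ(2,4,6) = 1/6435; Σ_t [0,0]: t=0:+1/241920 = 1/241920; (3j)²=1/39 [(2 4 6; 1 4 -5)], sign=-1
I_A²/I_B² = (14/1287)/(1/39) = 14/33

14/33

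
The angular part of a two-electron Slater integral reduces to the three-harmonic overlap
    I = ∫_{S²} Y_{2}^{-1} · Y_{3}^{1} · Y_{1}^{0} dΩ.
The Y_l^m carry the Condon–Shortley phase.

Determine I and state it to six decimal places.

Checks pass: Σm=0; 6 even; l₃=1∈[1,5].
(2·2+1)(2·3+1)(2·1+1) = 105
Δ: 4! 0! 2! / 7! → 1/105
sum: t=2:+1/4 = 1/4
3j²(2 3 1; 0 0 0) = Δ·Π!·Σ² = 3/35  (sign -1)
sum: t=3:−1/6 = -1/6
3j²(2 3 1; -1 1 0) = Δ·Π!·Σ² = 8/105  (sign +1)
combine: 4πI² = 105·3/35·8/105 = 24/35
take √, sign -1: I = -0.23359668

-0.233597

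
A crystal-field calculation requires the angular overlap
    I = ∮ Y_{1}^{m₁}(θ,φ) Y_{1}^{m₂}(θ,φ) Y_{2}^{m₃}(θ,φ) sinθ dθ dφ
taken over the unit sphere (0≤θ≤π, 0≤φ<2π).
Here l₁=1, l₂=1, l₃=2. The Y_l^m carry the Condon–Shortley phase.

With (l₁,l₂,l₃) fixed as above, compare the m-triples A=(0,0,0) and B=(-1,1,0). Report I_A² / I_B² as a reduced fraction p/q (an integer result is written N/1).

Same 1,1,2: normalisation and zero-m 3j drop out of the ratio.
A: Δ: 0! 2! 2! / 5! → 1/30; sum: t=0:+1/1 = 1/1; 3j²(1 1 2; 0 0 0) = Δ·Π!·Σ² = 2/15  (sign +1)
B: Δ: 0! 2! 2! / 5! → 1/30; sum: t=0:+1/4 = 1/4; 3j²(1 1 2; -1 1 0) = Δ·Π!·Σ² = 1/30  (sign +1)
I_A²/I_B² = (2/15)/(1/30) = 4/1

4/1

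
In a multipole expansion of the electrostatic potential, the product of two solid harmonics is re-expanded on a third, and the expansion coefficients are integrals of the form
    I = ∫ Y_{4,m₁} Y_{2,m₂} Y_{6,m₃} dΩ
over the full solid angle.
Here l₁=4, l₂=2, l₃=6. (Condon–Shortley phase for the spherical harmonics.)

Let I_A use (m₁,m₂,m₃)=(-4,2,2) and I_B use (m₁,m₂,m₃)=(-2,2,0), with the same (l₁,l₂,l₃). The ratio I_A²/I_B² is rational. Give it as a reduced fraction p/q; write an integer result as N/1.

Shared (l₁,l₂,l₃)=(4,2,6): N and (l;000)² cancel in I_A²/I_B².
A: Δ = 0!·8!·4!/13! = 1/6435; Racah Σ t=0..0: t=0:+1/967680 = 1/967680; ⇒ 3j(4 2 6; -4 2 2)² = 1/6435, sgn +1
B: Δ = 0!·8!·4!/13! = 1/6435; Racah Σ t=0..0: t=0:+1/34560 = 1/34560; ⇒ 3j(4 2 6; -2 2 0)² = 1/429, sgn +1
I_A²/I_B² = (1/6435)/(1/429) = 1/15

1/15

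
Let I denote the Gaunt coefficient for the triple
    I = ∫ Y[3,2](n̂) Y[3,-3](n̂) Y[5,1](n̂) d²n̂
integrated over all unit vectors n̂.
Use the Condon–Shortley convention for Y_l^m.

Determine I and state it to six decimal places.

l₁+l₂+l₃=11 is odd: 3j(l;000)=0 ⇒ I=0

0.000000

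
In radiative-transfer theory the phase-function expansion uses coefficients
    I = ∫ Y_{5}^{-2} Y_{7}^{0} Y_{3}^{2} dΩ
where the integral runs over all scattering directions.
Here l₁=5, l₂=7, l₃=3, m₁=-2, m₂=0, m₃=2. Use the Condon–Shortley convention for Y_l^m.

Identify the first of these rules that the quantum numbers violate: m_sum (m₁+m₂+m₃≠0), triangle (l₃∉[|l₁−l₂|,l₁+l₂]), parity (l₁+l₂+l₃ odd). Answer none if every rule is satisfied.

parity

Σmᵢ = 0  ✓
l₃∈[|l₁−l₂|,l₁+l₂]=[2,12], have l₃=3  ✓
Σlᵢ = 15 ⇒ odd  ✗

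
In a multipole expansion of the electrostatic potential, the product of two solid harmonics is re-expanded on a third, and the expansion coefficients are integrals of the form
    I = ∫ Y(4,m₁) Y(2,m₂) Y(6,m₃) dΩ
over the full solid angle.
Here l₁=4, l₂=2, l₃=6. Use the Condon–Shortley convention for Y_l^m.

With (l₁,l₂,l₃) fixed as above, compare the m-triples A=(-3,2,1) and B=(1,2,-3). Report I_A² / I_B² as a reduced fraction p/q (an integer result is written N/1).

l's match ⇒ only the (l;m) 3-j factors differ between A and B.
A: triangle coeff Δ(4,2,6) = 1/6435; Σ_t [0,0]: t=0:+1/120960 = 1/120960; (3j)²=1/1287 [(4 2 6; -3 2 1)], sign=-1
B: triangle coeff Δ(4,2,6) = 1/6435; Σ_t [0,0]: t=0:+1/17280 = 1/17280; (3j)²=14/715 [(4 2 6; 1 2 -3)], sign=-1
I_A²/I_B² = (1/1287)/(14/715) = 5/126

5/126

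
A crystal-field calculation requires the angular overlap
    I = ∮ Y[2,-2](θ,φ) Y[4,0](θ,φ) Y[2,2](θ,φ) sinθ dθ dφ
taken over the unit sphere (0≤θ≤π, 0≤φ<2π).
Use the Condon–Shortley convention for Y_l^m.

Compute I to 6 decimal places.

Rules hold: Σm=0, L=8 even, 2≤2≤6.
N = 5·9·5 = 225
Δ = 4!·0!·4!/9! = 1/630
Racah Σ t=2..2: t=2:+1/16 = 1/16
⇒ 3j(2 4 2; 0 0 0)² = 2/35, sgn +1
Racah Σ t=4..4: t=4:+1/576 = 1/576
⇒ 3j(2 4 2; -2 0 2)² = 1/630, sgn +1
4πI² = N·(3j₀)²·(3jₘ)² = 1/49
I = +1·√(0.0204082/4π) = 0.04029926

0.040299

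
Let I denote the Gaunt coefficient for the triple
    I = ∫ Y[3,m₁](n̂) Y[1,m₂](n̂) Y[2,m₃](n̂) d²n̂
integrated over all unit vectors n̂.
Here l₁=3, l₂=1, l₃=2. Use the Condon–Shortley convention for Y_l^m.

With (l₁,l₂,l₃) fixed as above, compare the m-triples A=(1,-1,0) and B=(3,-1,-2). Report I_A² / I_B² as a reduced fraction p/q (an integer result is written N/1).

Shared (l₁,l₂,l₃)=(3,1,2): N and (l;000)² cancel in I_A²/I_B².
A: Δ = 2!·4!·0!/7! = 1/105; Racah Σ t=0..0: t=0:+1/8 = 1/8; ⇒ 3j(3 1 2; 1 -1 0)² = 2/35, sgn +1
B: Δ = 2!·4!·0!/7! = 1/105; Racah Σ t=0..0: t=0:+1/48 = 1/48; ⇒ 3j(3 1 2; 3 -1 -2)² = 1/7, sgn +1
I_A²/I_B² = (2/35)/(1/7) = 2/5

2/5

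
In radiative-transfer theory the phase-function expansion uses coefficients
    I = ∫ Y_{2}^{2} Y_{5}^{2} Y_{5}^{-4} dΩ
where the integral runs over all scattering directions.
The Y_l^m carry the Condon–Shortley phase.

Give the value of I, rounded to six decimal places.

-0.137240

Checks pass: Σm=0; 12 even; l₃=5∈[3,7].
(2·2+1)(2·5+1)(2·5+1) = 605
Δ: 2! 2! 8! / 13! → 1/38610
sum: t=0:+1/2880 t=1:−1/576 t=2:+1/2880 = -1/960
3j²(2 5 5; 0 0 0) = Δ·Π!·Σ² = 10/429  (sign +1)
sum: t=0:+1/20160 = 1/20160
3j²(2 5 5; 2 2 -4) = Δ·Π!·Σ² = 12/715  (sign -1)
combine: 4πI² = 605·10/429·12/715 = 40/169
take √, sign -1: I = -0.13724032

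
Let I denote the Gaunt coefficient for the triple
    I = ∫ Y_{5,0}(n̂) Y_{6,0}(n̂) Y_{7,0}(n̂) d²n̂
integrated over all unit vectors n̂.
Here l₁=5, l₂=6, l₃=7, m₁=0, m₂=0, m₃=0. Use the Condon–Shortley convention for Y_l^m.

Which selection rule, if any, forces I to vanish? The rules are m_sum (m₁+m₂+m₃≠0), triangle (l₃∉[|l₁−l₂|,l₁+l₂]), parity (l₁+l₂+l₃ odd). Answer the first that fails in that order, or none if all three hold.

m₁+m₂+m₃ = 0 + 0 + 0 = 0  ✓
triangle: |5−6|=1 ≤ l₃=7 ≤ 5+6=11  ✓
parity: l₁+l₂+l₃ = 18 is even  ✓

none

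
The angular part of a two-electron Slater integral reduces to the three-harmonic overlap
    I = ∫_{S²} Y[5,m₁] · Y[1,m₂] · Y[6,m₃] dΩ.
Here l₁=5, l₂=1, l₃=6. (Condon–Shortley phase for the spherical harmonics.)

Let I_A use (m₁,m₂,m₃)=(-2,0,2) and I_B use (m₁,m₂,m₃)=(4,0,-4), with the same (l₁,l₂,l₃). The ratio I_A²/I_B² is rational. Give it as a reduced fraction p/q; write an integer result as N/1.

Shared (l₁,l₂,l₃)=(5,1,6): N and (l;000)² cancel in I_A²/I_B².
A: Δ = 0!·10!·2!/13! = 1/858; Racah Σ t=0..0: t=0:+1/30240 = 1/30240; ⇒ 3j(5 1 6; -2 0 2)² = 16/429, sgn +1
B: Δ = 0!·10!·2!/13! = 1/858; Racah Σ t=0..0: t=0:+1/362880 = 1/362880; ⇒ 3j(5 1 6; 4 0 -4)² = 10/429, sgn +1
I_A²/I_B² = (16/429)/(10/429) = 8/5

8/5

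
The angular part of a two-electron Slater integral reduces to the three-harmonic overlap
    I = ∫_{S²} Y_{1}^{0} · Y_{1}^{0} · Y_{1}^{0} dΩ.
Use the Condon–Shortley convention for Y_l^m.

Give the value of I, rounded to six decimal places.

L=3 odd ⇒ parity kills the (l;000) factor ⇒ I = 0

0.000000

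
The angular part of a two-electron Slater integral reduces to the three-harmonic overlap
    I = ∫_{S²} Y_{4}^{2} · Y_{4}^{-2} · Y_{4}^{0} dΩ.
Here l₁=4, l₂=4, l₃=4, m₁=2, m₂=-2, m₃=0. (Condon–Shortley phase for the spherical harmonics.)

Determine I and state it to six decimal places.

Checks pass: Σm=0; 12 even; l₃=4∈[0,8].
(2·4+1)(2·4+1)(2·4+1) = 729
Δ: 4! 4! 4! / 13! → 1/450450
sum: t=0:+1/13824 t=1:−1/216 t=2:+1/64 t=3:−1/216 t=4:+1/13824 = 5/768
3j²(4 4 4; 0 0 0) = Δ·Π!·Σ² = 18/1001  (sign +1)
sum: t=0:+1/384 t=1:−1/216 t=2:+1/2304 = -11/6912
3j²(4 4 4; 2 -2 0) = Δ·Π!·Σ² = 11/1638  (sign -1)
combine: 4πI² = 729·18/1001·11/1638 = 729/8281
take √, sign -1: I = -0.08369845

-0.083698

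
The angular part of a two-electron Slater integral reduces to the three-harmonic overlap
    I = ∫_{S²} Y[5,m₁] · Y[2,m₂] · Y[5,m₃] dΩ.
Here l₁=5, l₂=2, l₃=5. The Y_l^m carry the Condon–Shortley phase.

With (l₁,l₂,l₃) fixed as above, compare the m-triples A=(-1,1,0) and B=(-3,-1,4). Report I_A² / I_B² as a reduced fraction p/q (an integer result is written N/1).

Shared (l₁,l₂,l₃)=(5,2,5): N and (l;000)² cancel in I_A²/I_B².
A: Δ = 2!·8!·2!/13! = 1/38610; Racah Σ t=1..2: t=1:−1/1440 t=2:+1/1152 = 1/5760; ⇒ 3j(5 2 5; -1 1 0)² = 1/858, sgn -1
B: Δ = 2!·8!·2!/13! = 1/38610; Racah Σ t=0..1: t=0:+1/80640 t=1:−1/10080 = -1/11520; ⇒ 3j(5 2 5; -3 -1 4)² = 49/1430, sgn +1
I_A²/I_B² = (1/858)/(49/1430) = 5/147

5/147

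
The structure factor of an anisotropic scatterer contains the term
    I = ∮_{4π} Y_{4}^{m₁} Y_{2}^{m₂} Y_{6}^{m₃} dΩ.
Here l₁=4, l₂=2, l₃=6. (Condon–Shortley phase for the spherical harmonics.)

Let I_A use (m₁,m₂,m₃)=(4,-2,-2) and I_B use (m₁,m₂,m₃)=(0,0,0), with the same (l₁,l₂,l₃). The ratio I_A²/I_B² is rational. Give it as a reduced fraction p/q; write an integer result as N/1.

1/225

Same 4,2,6: normalisation and zero-m 3j drop out of the ratio.
A: Δ: 0! 8! 4! / 13! → 1/6435; sum: t=0:+1/967680 = 1/967680; 3j²(4 2 6; 4 -2 -2) = Δ·Π!·Σ² = 1/6435  (sign +1)
B: Δ: 0! 8! 4! / 13! → 1/6435; sum: t=0:+1/2304 = 1/2304; 3j²(4 2 6; 0 0 0) = Δ·Π!·Σ² = 5/143  (sign +1)
I_A²/I_B² = (1/6435)/(5/143) = 1/225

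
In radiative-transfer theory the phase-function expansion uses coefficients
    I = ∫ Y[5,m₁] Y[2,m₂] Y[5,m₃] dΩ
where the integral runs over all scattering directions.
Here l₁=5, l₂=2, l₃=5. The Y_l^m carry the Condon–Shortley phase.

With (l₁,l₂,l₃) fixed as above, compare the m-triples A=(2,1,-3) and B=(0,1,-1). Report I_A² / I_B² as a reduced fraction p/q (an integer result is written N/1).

20/1

l's match ⇒ only the (l;m) 3-j factors differ between A and B.
A: triangle coeff Δ(5,2,5) = 1/38610; Σ_t [1,2]: t=1:−1/2880 t=2:+1/10080 = -1/4032; (3j)²=10/429 [(5 2 5; 2 1 -3)], sign=-1
B: triangle coeff Δ(5,2,5) = 1/38610; Σ_t [1,2]: t=1:−1/1152 t=2:+1/1440 = -1/5760; (3j)²=1/858 [(5 2 5; 0 1 -1)], sign=-1
I_A²/I_B² = (10/429)/(1/858) = 20/1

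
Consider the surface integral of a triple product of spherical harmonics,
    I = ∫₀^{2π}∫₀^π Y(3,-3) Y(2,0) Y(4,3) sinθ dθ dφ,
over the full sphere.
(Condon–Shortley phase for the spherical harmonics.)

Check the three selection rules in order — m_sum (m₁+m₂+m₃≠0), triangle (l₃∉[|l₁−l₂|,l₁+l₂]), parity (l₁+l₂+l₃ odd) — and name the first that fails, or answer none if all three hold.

m₁+m₂+m₃ = -3 + 0 + 3 = 0  ✓
triangle: |3−2|=1 ≤ l₃=4 ≤ 3+2=5  ✓
parity: l₁+l₂+l₃ = 9 is odd  ✗

parity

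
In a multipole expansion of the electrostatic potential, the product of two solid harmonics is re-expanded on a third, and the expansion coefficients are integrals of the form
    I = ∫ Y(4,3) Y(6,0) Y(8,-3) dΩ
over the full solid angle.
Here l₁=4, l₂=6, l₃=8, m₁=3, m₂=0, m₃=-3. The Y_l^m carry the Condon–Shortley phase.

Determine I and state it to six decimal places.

0.139408

Checks pass: Σm=0; 18 even; l₃=8∈[2,10].
(2·4+1)(2·6+1)(2·8+1) = 1989
Δ: 2! 6! 10! / 19! → 1/23279256
sum: t=0:+1/1658880 t=1:−1/518400 t=2:+1/1658880 = -1/1382400
3j²(4 6 8; 0 0 0) = Δ·Π!·Σ² = 504/46189  (sign -1)
sum: t=0:+1/4147200 t=1:−1/10368000 = 1/6912000
3j²(4 6 8; 3 0 -3) = Δ·Π!·Σ² = 189/16796  (sign -1)
combine: 4πI² = 1989·504/46189·189/16796 = 214326/877591
take √, sign +1: I = 0.13940759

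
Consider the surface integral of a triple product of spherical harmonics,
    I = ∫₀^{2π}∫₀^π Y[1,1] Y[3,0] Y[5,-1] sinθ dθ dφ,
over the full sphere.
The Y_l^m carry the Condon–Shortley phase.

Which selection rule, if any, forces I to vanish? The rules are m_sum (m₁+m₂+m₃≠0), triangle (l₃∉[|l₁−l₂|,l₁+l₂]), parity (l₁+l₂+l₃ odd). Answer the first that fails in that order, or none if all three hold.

Σmᵢ = 0  ✓
l₃∈[|l₁−l₂|,l₁+l₂]=[2,4], have l₃=5  ✗
Σlᵢ = 9 ⇒ odd

triangle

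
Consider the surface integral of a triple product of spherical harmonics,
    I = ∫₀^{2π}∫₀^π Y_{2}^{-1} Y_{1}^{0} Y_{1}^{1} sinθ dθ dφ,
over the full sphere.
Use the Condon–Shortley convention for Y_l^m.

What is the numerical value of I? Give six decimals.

-0.218510

m-sum 0 ✓  L=4 even ✓  1≤1≤3 ✓
Π(2lᵢ+1) = 5×3×3 = 45
triangle coeff Δ(2,1,1) = 1/30
Σ_t [1,1]: t=1:−1/1 = -1/1
(3j)²=2/15 [(2 1 1; 0 0 0)], sign=+1
Σ_t [1,1]: t=1:−1/2 = -1/2
(3j)²=1/10 [(2 1 1; -1 0 1)], sign=-1
⇒ 4πI² = 3/5
I = (-1)√(3/5/(4π)) = -0.21850969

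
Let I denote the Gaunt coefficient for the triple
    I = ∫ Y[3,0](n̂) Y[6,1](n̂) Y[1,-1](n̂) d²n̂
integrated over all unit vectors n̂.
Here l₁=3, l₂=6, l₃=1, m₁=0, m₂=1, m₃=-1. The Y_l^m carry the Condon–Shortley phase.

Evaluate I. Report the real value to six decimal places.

0.000000

triangle: need 3≤l₃≤9, have 1; I=0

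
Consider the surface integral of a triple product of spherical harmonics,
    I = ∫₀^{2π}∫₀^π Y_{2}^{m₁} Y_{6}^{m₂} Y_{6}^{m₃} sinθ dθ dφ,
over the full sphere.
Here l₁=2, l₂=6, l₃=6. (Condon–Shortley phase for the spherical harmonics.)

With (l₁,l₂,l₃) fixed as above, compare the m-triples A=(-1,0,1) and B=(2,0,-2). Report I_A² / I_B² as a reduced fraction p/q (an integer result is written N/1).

1/40

Same 2,6,6: normalisation and zero-m 3j drop out of the ratio.
A: Δ: 2! 2! 10! / 15! → 1/90090; sum: t=1:−1/28800 t=2:+1/34560 = -1/172800; 3j²(2 6 6; -1 0 1) = Δ·Π!·Σ² = 1/1430  (sign +1)
B: Δ: 2! 2! 10! / 15! → 1/90090; sum: t=0:+1/69120 = 1/69120; 3j²(2 6 6; 2 0 -2) = Δ·Π!·Σ² = 4/143  (sign +1)
I_A²/I_B² = (1/1430)/(4/143) = 1/40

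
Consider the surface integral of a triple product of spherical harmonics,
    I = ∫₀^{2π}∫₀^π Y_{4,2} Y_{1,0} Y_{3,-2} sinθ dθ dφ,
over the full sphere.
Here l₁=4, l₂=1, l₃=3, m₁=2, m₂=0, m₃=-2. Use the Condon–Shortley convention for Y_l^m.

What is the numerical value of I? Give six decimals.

m-sum 0 ✓  L=8 even ✓  3≤3≤5 ✓
Π(2lᵢ+1) = 9×3×7 = 189
triangle coeff Δ(4,1,3) = 1/252
Σ_t [1,1]: t=1:−1/36 = -1/36
(3j)²=4/63 [(4 1 3; 0 0 0)], sign=+1
Σ_t [1,1]: t=1:−1/120 = -1/120
(3j)²=1/21 [(4 1 3; 2 0 -2)], sign=+1
⇒ 4πI² = 4/7
I = (+1)√(4/7/(4π)) = 0.21324362

0.213244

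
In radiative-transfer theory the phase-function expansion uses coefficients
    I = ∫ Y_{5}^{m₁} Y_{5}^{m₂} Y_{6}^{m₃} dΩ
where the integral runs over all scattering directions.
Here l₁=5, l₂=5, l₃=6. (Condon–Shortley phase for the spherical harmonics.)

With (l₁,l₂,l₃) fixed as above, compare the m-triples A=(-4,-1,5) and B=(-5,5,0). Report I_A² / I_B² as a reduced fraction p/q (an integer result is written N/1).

l's match ⇒ only the (l;m) 3-j factors differ between A and B.
A: triangle coeff Δ(5,5,6) = 1/28588560; Σ_t [3,4]: t=3:−1/518400 t=4:+1/2073600 = -1/691200; (3j)²=81/4420 [(5 5 6; -4 -1 5)], sign=+1
B: triangle coeff Δ(5,5,6) = 1/28588560; Σ_t [4,4]: t=4:+1/12441600 = 1/12441600; (3j)²=15/9724 [(5 5 6; -5 5 0)], sign=+1
I_A²/I_B² = (81/4420)/(15/9724) = 297/25

297/25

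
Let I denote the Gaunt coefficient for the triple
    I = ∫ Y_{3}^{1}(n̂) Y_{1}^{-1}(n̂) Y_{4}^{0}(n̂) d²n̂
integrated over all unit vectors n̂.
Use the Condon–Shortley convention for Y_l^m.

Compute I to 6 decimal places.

0.150786

Checks pass: Σm=0; 8 even; l₃=4∈[2,4].
(2·3+1)(2·1+1)(2·4+1) = 189
Δ: 0! 6! 2! / 9! → 1/252
sum: t=0:+1/36 = 1/36
3j²(3 1 4; 0 0 0) = Δ·Π!·Σ² = 4/63  (sign +1)
sum: t=0:+1/96 = 1/96
3j²(3 1 4; 1 -1 0) = Δ·Π!·Σ² = 1/42  (sign +1)
combine: 4πI² = 189·4/63·1/42 = 2/7
take √, sign +1: I = 0.15078601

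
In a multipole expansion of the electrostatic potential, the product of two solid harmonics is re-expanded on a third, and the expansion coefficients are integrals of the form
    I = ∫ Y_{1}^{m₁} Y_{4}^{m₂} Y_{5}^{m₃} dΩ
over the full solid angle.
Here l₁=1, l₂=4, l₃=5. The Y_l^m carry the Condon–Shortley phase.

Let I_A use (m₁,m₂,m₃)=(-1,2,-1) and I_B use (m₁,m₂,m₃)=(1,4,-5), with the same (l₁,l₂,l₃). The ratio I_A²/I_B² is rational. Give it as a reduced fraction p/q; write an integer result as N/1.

Shared (l₁,l₂,l₃)=(1,4,5): N and (l;000)² cancel in I_A²/I_B².
A: Δ = 0!·2!·8!/11! = 1/495; Racah Σ t=0..0: t=0:+1/2880 = 1/2880; ⇒ 3j(1 4 5; -1 2 -1)² = 2/165, sgn +1
B: Δ = 0!·2!·8!/11! = 1/495; Racah Σ t=0..0: t=0:+1/80640 = 1/80640; ⇒ 3j(1 4 5; 1 4 -5)² = 1/11, sgn +1
I_A²/I_B² = (2/165)/(1/11) = 2/15

2/15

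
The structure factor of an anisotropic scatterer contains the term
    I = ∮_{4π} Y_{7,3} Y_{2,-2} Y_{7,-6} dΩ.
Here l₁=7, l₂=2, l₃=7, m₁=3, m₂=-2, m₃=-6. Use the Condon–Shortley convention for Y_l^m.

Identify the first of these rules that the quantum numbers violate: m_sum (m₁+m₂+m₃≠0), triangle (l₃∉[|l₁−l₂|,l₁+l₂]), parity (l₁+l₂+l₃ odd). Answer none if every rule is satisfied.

m_sum

Σmᵢ = -5  ✗
l₃∈[|l₁−l₂|,l₁+l₂]=[5,9], have l₃=7
Σlᵢ = 16 ⇒ even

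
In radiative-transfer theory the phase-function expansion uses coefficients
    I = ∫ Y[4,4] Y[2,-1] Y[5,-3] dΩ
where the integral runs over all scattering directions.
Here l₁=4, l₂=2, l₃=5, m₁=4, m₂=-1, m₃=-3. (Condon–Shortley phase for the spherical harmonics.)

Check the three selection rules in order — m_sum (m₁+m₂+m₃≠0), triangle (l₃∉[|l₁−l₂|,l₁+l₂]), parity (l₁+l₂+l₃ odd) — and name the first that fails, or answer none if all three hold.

m₁+m₂+m₃ = 4 − 1 − 3 = 0  ✓
triangle: |4−2|=2 ≤ l₃=5 ≤ 4+2=6  ✓
parity: l₁+l₂+l₃ = 11 is odd  ✗

parity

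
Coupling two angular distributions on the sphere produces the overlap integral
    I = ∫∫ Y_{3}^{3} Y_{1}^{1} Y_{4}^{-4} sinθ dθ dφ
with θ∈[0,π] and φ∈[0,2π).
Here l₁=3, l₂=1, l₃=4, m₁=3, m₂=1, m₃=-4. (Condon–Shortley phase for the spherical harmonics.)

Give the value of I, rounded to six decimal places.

0.325735

m-sum 0 ✓  L=8 even ✓  2≤4≤4 ✓
Π(2lᵢ+1) = 7×3×9 = 189
triangle coeff Δ(3,1,4) = 1/252
Σ_t [0,0]: t=0:+1/36 = 1/36
(3j)²=4/63 [(3 1 4; 0 0 0)], sign=+1
Σ_t [0,0]: t=0:+1/1440 = 1/1440
(3j)²=1/9 [(3 1 4; 3 1 -4)], sign=+1
⇒ 4πI² = 4/3
I = (+1)√(4/3/(4π)) = 0.32573501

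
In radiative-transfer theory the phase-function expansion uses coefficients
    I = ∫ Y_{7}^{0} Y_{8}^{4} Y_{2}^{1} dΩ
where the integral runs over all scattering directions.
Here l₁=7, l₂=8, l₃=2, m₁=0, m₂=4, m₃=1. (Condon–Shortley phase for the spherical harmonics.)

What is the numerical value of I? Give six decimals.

0.000000

m-sum = 0 + 4 + 1 = 5 ≠ 0 ⇒ I = 0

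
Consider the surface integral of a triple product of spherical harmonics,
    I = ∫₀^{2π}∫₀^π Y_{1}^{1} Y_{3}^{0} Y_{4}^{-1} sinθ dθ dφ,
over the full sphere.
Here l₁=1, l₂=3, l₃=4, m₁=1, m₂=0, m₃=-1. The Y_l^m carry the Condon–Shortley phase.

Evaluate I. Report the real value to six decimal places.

-0.194664

m-sum 0 ✓  L=8 even ✓  2≤4≤4 ✓
Π(2lᵢ+1) = 3×7×9 = 189
triangle coeff Δ(1,3,4) = 1/252
Σ_t [0,0]: t=0:+1/36 = 1/36
(3j)²=4/63 [(1 3 4; 0 0 0)], sign=+1
Σ_t [0,0]: t=0:+1/72 = 1/72
(3j)²=5/126 [(1 3 4; 1 0 -1)], sign=-1
⇒ 4πI² = 10/21
I = (-1)√(10/21/(4π)) = -0.19466390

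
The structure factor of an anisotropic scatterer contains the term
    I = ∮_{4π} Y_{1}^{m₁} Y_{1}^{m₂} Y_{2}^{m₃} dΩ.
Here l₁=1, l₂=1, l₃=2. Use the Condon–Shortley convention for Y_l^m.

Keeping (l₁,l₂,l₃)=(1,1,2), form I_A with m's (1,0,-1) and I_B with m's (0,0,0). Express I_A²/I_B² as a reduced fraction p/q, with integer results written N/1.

Same 1,1,2: normalisation and zero-m 3j drop out of the ratio.
A: Δ: 0! 2! 2! / 5! → 1/30; sum: t=0:+1/2 = 1/2; 3j²(1 1 2; 1 0 -1) = Δ·Π!·Σ² = 1/10  (sign -1)
B: Δ: 0! 2! 2! / 5! → 1/30; sum: t=0:+1/1 = 1/1; 3j²(1 1 2; 0 0 0) = Δ·Π!·Σ² = 2/15  (sign +1)
I_A²/I_B² = (1/10)/(2/15) = 3/4

3/4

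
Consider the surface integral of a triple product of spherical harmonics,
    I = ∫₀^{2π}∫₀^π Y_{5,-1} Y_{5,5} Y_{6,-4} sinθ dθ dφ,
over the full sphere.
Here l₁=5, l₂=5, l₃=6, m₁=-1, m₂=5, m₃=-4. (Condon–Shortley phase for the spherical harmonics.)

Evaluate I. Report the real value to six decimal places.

0.178246

m-sum 0 ✓  L=16 even ✓  0≤6≤10 ✓
Π(2lᵢ+1) = 11×11×13 = 1573
triangle coeff Δ(5,5,6) = 1/28588560
Σ_t [0,4]: t=0:+1/345600 t=1:−1/13824 t=2:+1/5184 t=3:−1/13824 t=4:+1/345600 = 7/129600
(3j)²=80/7293 [(5 5 6; 0 0 0)], sign=+1
Σ_t [4,4]: t=4:+1/829440 = 1/829440
(3j)²=225/9724 [(5 5 6; -1 5 -4)], sign=+1
⇒ 4πI² = 1500/3757
I = (+1)√(1500/3757/(4π)) = 0.17824613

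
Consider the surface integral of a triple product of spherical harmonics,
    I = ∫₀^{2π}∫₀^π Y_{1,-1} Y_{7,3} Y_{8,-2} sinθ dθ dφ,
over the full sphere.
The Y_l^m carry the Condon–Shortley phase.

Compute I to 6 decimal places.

0.118504

m-sum 0 ✓  L=16 even ✓  6≤8≤8 ✓
Π(2lᵢ+1) = 3×15×17 = 765
triangle coeff Δ(1,7,8) = 1/2040
Σ_t [0,0]: t=0:+1/25401600 = 1/25401600
(3j)²=8/255 [(1 7 8; 0 0 0)], sign=+1
Σ_t [0,0]: t=0:+1/174182400 = 1/174182400
(3j)²=1/136 [(1 7 8; -1 3 -2)], sign=+1
⇒ 4πI² = 3/17
I = (+1)√(3/17/(4π)) = 0.11850352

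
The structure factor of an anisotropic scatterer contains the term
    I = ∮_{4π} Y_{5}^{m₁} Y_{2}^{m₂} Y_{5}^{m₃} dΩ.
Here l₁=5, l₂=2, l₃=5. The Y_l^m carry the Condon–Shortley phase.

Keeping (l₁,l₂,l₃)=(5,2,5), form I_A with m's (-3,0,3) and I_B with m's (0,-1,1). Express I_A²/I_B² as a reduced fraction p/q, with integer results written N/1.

Same 5,2,5: normalisation and zero-m 3j drop out of the ratio.
A: Δ: 2! 8! 2! / 13! → 1/38610; sum: t=0:+1/161280 t=1:−1/5040 t=2:+1/5760 = -1/53760; 3j²(5 2 5; -3 0 3) = Δ·Π!·Σ² = 1/4290  (sign -1)
B: Δ: 2! 8! 2! / 13! → 1/38610; sum: t=0:+1/1440 t=1:−1/1152 = -1/5760; 3j²(5 2 5; 0 -1 1) = Δ·Π!·Σ² = 1/858  (sign -1)
I_A²/I_B² = (1/4290)/(1/858) = 1/5

1/5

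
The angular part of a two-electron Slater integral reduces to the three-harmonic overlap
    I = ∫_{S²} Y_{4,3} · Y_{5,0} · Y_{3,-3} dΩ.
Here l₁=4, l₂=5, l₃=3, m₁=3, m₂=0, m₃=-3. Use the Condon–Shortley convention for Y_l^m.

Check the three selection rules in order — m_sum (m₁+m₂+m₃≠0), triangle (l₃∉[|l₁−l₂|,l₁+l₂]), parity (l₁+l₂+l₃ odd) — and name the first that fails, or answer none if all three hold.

none

azimuthal sum: 3 + 0 − 3 = 0  ✓
1 ≤ 3 ≤ 9 (triangle on l)  ✓
L = 4 + 5 + 3 = 12 (even)  ✓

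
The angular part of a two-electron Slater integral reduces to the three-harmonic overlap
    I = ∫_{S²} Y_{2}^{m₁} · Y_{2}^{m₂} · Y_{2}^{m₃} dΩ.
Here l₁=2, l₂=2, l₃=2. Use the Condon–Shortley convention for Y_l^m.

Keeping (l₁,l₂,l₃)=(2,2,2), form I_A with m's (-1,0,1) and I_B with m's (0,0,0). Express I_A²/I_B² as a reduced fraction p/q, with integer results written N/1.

1/4

l's match ⇒ only the (l;m) 3-j factors differ between A and B.
A: triangle coeff Δ(2,2,2) = 1/630; Σ_t [1,2]: t=1:−1/2 t=2:+1/4 = -1/4; (3j)²=1/70 [(2 2 2; -1 0 1)], sign=+1
B: triangle coeff Δ(2,2,2) = 1/630; Σ_t [0,2]: t=0:+1/8 t=1:−1/1 t=2:+1/8 = -3/4; (3j)²=2/35 [(2 2 2; 0 0 0)], sign=-1
I_A²/I_B² = (1/70)/(2/35) = 1/4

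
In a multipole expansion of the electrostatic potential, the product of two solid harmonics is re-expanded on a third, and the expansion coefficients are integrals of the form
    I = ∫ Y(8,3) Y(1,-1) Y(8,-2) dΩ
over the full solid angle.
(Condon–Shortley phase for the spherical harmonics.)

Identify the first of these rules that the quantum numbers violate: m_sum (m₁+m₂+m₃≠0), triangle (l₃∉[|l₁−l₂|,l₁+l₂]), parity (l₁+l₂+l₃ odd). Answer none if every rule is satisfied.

parity

azimuthal sum: 3 − 1 − 2 = 0  ✓
7 ≤ 8 ≤ 9 (triangle on l)  ✓
L = 8 + 1 + 8 = 17 (odd)  ✗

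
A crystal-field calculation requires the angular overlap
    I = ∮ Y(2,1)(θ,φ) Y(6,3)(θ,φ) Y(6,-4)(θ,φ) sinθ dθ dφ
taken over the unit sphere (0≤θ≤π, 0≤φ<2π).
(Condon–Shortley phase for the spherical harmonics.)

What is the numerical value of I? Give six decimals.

0.179515

m-sum 0 ✓  L=14 even ✓  4≤6≤8 ✓
Π(2lᵢ+1) = 5×13×13 = 845
triangle coeff Δ(2,6,6) = 1/90090
Σ_t [0,2]: t=0:+1/69120 t=1:−1/14400 t=2:+1/69120 = -7/172800
(3j)²=14/715 [(2 6 6; 0 0 0)], sign=-1
Σ_t [0,1]: t=0:+1/725760 t=1:−1/161280 = -1/207360
(3j)²=7/286 [(2 6 6; 1 3 -4)], sign=-1
⇒ 4πI² = 49/121
I = (+1)√(49/121/(4π)) = 0.17951487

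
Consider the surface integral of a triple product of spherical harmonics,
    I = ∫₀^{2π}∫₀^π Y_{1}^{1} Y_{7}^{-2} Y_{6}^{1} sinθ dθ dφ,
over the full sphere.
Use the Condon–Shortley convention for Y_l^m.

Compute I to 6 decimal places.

Rules hold: Σm=0, L=14 even, 6≤6≤8.
N = 3·15·13 = 585
Δ = 2!·0!·12!/15! = 1/1365
Racah Σ t=1..1: t=1:−1/518400 = -1/518400
⇒ 3j(1 7 6; 0 0 0)² = 7/195, sgn -1
Racah Σ t=0..0: t=0:+1/1209600 = 1/1209600
⇒ 3j(1 7 6; 1 -2 1)² = 12/455, sgn -1
4πI² = N·(3j₀)²·(3jₘ)² = 36/65
I = +1·√(0.553846/4π) = 0.20993732

0.209937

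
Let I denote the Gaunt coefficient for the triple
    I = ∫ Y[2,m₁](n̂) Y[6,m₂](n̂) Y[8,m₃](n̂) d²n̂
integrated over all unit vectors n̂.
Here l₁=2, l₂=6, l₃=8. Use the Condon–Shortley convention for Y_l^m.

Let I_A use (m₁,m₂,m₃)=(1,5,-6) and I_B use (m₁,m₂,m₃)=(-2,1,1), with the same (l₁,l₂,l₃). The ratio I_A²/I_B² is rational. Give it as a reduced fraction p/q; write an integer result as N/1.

52/9

l's match ⇒ only the (l;m) 3-j factors differ between A and B.
A: triangle coeff Δ(2,6,8) = 1/30940; Σ_t [0,0]: t=0:+1/239500800 = 1/239500800; (3j)²=2/85 [(2 6 8; 1 5 -6)], sign=+1
B: triangle coeff Δ(2,6,8) = 1/30940; Σ_t [0,0]: t=0:+1/14515200 = 1/14515200; (3j)²=9/2210 [(2 6 8; -2 1 1)], sign=-1
I_A²/I_B² = (2/85)/(9/2210) = 52/9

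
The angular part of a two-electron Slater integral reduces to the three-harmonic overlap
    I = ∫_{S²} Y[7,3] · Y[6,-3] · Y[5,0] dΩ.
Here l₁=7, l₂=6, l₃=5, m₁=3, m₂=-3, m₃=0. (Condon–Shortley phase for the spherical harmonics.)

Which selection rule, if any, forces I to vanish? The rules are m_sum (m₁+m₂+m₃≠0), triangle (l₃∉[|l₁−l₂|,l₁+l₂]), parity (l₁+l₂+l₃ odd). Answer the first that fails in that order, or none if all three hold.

none

azimuthal sum: 3 − 3 + 0 = 0  ✓
1 ≤ 5 ≤ 13 (triangle on l)  ✓
L = 7 + 6 + 5 = 18 (even)  ✓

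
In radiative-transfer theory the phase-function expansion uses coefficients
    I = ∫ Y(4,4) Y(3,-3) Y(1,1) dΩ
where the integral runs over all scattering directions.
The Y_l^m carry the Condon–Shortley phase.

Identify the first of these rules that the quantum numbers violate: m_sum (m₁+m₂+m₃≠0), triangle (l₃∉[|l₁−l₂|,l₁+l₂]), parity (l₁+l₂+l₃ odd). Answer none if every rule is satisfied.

m_sum

azimuthal sum: 4 − 3 + 1 = 2  ✗
1 ≤ 1 ≤ 7 (triangle on l)
L = 4 + 3 + 1 = 8 (even)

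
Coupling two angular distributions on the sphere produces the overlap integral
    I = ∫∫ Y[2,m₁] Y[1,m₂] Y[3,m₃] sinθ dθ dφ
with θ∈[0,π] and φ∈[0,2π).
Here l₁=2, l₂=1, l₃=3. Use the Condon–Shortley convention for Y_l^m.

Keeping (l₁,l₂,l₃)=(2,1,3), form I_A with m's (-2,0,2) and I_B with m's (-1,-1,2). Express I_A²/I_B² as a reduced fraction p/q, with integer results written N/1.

1/2

Same 2,1,3: normalisation and zero-m 3j drop out of the ratio.
A: Δ: 0! 4! 2! / 7! → 1/105; sum: t=0:+1/24 = 1/24; 3j²(2 1 3; -2 0 2) = Δ·Π!·Σ² = 1/21  (sign -1)
B: Δ: 0! 4! 2! / 7! → 1/105; sum: t=0:+1/12 = 1/12; 3j²(2 1 3; -1 -1 2) = Δ·Π!·Σ² = 2/21  (sign -1)
I_A²/I_B² = (1/21)/(2/21) = 1/2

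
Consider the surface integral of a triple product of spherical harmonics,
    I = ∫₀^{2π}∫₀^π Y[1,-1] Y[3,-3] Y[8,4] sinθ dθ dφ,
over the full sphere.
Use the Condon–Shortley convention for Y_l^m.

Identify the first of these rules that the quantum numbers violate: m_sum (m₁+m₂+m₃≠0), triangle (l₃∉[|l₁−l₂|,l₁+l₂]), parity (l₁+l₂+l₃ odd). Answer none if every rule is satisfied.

m₁+m₂+m₃ = -1 − 3 + 4 = 0  ✓
triangle: |1−3|=2 ≤ l₃=8 ≤ 1+3=4  ✗
parity: l₁+l₂+l₃ = 12 is even

triangle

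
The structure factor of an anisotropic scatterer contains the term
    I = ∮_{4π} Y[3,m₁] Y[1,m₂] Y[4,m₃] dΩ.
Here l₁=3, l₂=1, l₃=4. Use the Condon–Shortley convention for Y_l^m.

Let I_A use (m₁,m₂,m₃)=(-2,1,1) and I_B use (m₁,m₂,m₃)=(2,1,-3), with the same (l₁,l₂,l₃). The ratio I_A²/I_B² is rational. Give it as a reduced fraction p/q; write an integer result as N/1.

Same 3,1,4: normalisation and zero-m 3j drop out of the ratio.
A: Δ: 0! 6! 2! / 9! → 1/252; sum: t=0:+1/240 = 1/240; 3j²(3 1 4; -2 1 1) = Δ·Π!·Σ² = 1/84  (sign -1)
B: Δ: 0! 6! 2! / 9! → 1/252; sum: t=0:+1/240 = 1/240; 3j²(3 1 4; 2 1 -3) = Δ·Π!·Σ² = 1/12  (sign -1)
I_A²/I_B² = (1/84)/(1/12) = 1/7

1/7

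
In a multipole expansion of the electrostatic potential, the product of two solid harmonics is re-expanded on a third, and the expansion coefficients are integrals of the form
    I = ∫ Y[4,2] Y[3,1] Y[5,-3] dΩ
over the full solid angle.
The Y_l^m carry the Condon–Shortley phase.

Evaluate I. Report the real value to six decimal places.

-0.144236

Checks pass: Σm=0; 12 even; l₃=5∈[1,7].
(2·4+1)(2·3+1)(2·5+1) = 693
Δ: 2! 6! 4! / 13! → 1/180180
sum: t=0:+1/576 t=1:−1/144 t=2:+1/576 = -1/288
3j²(4 3 5; 0 0 0) = Δ·Π!·Σ² = 20/1001  (sign +1)
sum: t=0:+1/2304 t=1:−1/720 t=2:+1/5760 = -1/1280
3j²(4 3 5; 2 1 -3) = Δ·Π!·Σ² = 27/1430  (sign -1)
combine: 4πI² = 693·20/1001·27/1430 = 486/1859
take √, sign -1: I = -0.14423595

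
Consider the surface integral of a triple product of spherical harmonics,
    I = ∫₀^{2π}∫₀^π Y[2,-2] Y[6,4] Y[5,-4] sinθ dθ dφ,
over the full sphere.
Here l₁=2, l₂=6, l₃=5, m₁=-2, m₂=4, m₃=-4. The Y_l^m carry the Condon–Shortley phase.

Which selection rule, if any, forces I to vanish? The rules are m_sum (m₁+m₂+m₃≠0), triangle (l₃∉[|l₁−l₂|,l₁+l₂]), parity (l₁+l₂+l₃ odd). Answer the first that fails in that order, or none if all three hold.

m_sum

Σmᵢ = -2  ✗
l₃∈[|l₁−l₂|,l₁+l₂]=[4,8], have l₃=5
Σlᵢ = 13 ⇒ odd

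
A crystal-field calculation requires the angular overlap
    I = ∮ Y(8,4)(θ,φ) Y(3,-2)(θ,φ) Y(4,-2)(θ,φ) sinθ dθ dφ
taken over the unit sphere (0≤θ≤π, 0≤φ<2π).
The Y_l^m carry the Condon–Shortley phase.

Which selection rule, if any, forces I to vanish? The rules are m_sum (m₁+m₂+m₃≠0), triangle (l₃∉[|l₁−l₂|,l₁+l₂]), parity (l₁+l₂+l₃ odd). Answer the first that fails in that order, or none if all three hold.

azimuthal sum: 4 − 2 − 2 = 0  ✓
5 ≤ 4 ≤ 11 (triangle on l)  ✗
L = 8 + 3 + 4 = 15 (odd)

triangle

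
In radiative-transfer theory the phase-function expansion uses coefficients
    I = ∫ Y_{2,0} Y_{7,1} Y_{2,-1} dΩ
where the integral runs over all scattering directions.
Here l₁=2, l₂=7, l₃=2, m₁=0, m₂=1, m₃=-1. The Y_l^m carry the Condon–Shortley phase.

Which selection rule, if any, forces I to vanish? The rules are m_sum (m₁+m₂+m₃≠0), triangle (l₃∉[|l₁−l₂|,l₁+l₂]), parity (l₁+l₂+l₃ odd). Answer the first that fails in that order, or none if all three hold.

triangle

Σmᵢ = 0  ✓
l₃∈[|l₁−l₂|,l₁+l₂]=[5,9], have l₃=2  ✗
Σlᵢ = 11 ⇒ odd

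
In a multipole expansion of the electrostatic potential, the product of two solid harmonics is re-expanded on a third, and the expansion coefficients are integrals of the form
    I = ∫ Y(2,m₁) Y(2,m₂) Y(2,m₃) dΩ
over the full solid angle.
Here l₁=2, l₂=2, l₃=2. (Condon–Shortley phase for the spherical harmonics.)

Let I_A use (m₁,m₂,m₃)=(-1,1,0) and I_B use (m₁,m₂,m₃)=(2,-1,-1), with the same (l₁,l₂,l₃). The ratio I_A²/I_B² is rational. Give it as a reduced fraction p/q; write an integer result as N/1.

Shared (l₁,l₂,l₃)=(2,2,2): N and (l;000)² cancel in I_A²/I_B².
A: Δ = 2!·2!·2!/7! = 1/630; Racah Σ t=1..2: t=1:−1/4 t=2:+1/2 = 1/4; ⇒ 3j(2 2 2; -1 1 0)² = 1/70, sgn +1
B: Δ = 2!·2!·2!/7! = 1/630; Racah Σ t=0..0: t=0:+1/4 = 1/4; ⇒ 3j(2 2 2; 2 -1 -1)² = 3/35, sgn -1
I_A²/I_B² = (1/70)/(3/35) = 1/6

1/6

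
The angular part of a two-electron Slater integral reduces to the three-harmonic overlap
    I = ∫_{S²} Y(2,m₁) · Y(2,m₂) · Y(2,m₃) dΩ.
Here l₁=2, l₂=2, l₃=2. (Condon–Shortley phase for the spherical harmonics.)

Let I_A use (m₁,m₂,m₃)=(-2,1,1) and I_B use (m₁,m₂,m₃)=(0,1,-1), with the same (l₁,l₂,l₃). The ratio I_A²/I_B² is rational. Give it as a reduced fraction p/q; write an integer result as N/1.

6/1

l's match ⇒ only the (l;m) 3-j factors differ between A and B.
A: triangle coeff Δ(2,2,2) = 1/630; Σ_t [2,2]: t=2:+1/4 = 1/4; (3j)²=3/35 [(2 2 2; -2 1 1)], sign=-1
B: triangle coeff Δ(2,2,2) = 1/630; Σ_t [1,2]: t=1:−1/2 t=2:+1/4 = -1/4; (3j)²=1/70 [(2 2 2; 0 1 -1)], sign=+1
I_A²/I_B² = (3/35)/(1/70) = 6/1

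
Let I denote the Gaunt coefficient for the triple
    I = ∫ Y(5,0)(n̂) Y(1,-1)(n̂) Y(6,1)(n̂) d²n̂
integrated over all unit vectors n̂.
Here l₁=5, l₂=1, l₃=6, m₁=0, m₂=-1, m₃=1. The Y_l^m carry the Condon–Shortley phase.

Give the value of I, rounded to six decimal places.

Checks pass: Σm=0; 12 even; l₃=6∈[4,6].
(2·5+1)(2·1+1)(2·6+1) = 429
Δ: 0! 10! 2! / 13! → 1/858
sum: t=0:+1/14400 = 1/14400
3j²(5 1 6; 0 0 0) = Δ·Π!·Σ² = 6/143  (sign +1)
sum: t=0:+1/28800 = 1/28800
3j²(5 1 6; 0 -1 1) = Δ·Π!·Σ² = 7/286  (sign -1)
combine: 4πI² = 429·6/143·7/286 = 63/143
take √, sign -1: I = -0.18723944

-0.187239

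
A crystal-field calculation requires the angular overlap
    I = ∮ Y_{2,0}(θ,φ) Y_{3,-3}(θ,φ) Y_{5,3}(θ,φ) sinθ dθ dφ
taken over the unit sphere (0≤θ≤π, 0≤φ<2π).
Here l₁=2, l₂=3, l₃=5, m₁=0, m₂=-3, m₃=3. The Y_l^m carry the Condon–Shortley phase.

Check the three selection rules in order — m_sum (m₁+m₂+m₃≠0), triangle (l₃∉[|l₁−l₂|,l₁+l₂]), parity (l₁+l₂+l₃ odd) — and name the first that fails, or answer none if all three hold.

azimuthal sum: 0 − 3 + 3 = 0  ✓
1 ≤ 5 ≤ 5 (triangle on l)  ✓
L = 2 + 3 + 5 = 10 (even)  ✓

none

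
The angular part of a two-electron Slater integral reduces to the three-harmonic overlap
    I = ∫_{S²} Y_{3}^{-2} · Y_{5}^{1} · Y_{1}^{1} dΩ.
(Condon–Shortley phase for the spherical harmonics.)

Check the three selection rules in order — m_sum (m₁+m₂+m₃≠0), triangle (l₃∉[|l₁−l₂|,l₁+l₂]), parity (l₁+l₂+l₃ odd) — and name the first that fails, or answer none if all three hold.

triangle

azimuthal sum: -2 + 1 + 1 = 0  ✓
2 ≤ 1 ≤ 8 (triangle on l)  ✗
L = 3 + 5 + 1 = 9 (odd)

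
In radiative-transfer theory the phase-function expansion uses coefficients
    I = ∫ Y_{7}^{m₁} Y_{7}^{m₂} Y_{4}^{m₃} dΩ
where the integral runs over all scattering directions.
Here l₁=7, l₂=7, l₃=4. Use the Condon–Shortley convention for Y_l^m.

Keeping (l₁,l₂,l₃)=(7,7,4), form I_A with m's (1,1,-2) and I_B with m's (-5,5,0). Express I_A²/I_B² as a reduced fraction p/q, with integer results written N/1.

635040/755161

Shared (l₁,l₂,l₃)=(7,7,4): N and (l;000)² cancel in I_A²/I_B².
A: Δ = 10!·4!·4!/19! = 1/58198140; Racah Σ t=4..6: t=4:+1/1658880 t=5:−1/518400 t=6:+1/1658880 = -1/1382400; ⇒ 3j(7 7 4; 1 1 -2)² = 504/46189, sgn -1
B: Δ = 10!·4!·4!/19! = 1/58198140; Racah Σ t=8..10: t=8:+1/46448640 t=9:−1/13063680 t=10:+1/58060800 = -79/2090188800; ⇒ 3j(7 7 4; -5 5 0)² = 68651/5290740, sgn -1
I_A²/I_B² = (504/46189)/(68651/5290740) = 635040/755161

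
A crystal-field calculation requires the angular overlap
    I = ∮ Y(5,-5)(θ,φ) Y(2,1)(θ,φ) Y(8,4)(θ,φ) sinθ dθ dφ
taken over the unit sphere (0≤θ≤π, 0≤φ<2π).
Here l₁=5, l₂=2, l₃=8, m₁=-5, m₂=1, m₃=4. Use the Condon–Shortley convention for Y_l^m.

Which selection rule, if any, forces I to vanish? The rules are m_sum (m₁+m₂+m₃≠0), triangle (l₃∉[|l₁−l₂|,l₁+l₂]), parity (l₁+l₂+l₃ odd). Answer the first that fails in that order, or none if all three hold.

azimuthal sum: -5 + 1 + 4 = 0  ✓
3 ≤ 8 ≤ 7 (triangle on l)  ✗
L = 5 + 2 + 8 = 15 (odd)

triangle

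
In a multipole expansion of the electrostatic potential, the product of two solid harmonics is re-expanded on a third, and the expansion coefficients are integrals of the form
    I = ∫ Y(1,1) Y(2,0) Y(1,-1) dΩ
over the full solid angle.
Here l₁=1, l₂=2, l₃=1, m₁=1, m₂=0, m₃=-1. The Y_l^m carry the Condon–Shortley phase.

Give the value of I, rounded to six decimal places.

0.126157

Rules hold: Σm=0, L=4 even, 1≤1≤3.
N = 3·5·3 = 45
Δ = 2!·0!·2!/5! = 1/30
Racah Σ t=1..1: t=1:−1/1 = -1/1
⇒ 3j(1 2 1; 0 0 0)² = 2/15, sgn +1
Racah Σ t=0..0: t=0:+1/4 = 1/4
⇒ 3j(1 2 1; 1 0 -1)² = 1/30, sgn +1
4πI² = N·(3j₀)²·(3jₘ)² = 1/5
I = +1·√(0.2/4π) = 0.12615663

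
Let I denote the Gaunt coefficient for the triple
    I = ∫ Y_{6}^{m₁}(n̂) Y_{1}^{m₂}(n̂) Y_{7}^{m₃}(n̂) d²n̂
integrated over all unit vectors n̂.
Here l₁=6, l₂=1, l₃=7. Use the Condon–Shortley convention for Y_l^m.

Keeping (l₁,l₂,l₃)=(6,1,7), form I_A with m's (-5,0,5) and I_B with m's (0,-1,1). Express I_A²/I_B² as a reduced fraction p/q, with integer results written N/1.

6/7

Shared (l₁,l₂,l₃)=(6,1,7): N and (l;000)² cancel in I_A²/I_B².
A: Δ = 0!·12!·2!/15! = 1/1365; Racah Σ t=0..0: t=0:+1/39916800 = 1/39916800; ⇒ 3j(6 1 7; -5 0 5)² = 8/455, sgn +1
B: Δ = 0!·12!·2!/15! = 1/1365; Racah Σ t=0..0: t=0:+1/1036800 = 1/1036800; ⇒ 3j(6 1 7; 0 -1 1)² = 4/195, sgn +1
I_A²/I_B² = (8/455)/(4/195) = 6/7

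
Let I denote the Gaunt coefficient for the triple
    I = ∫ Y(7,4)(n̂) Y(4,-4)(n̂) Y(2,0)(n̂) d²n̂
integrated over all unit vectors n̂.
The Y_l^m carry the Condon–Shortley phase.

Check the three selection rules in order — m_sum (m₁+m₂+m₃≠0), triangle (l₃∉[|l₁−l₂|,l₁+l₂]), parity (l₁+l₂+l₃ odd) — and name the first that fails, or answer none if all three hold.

azimuthal sum: 4 − 4 + 0 = 0  ✓
3 ≤ 2 ≤ 11 (triangle on l)  ✗
L = 7 + 4 + 2 = 13 (odd)

triangle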